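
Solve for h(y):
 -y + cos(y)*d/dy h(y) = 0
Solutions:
 h(y) = C1 + Integral(y/cos(y), y)


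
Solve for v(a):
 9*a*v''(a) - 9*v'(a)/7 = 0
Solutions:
 v(a) = C1 + C2*a^(8/7)


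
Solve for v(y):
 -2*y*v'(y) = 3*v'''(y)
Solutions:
 v(y) = C1 + Integral(C2*airyai(-2^(1/3)*3^(2/3)*y/3) + C3*airybi(-2^(1/3)*3^(2/3)*y/3), y)


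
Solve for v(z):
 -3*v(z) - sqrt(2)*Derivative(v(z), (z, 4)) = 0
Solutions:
 v(z) = (C1*sin(2^(3/8)*3^(1/4)*z/2) + C2*cos(2^(3/8)*3^(1/4)*z/2))*exp(-2^(3/8)*3^(1/4)*z/2) + (C3*sin(2^(3/8)*3^(1/4)*z/2) + C4*cos(2^(3/8)*3^(1/4)*z/2))*exp(2^(3/8)*3^(1/4)*z/2)


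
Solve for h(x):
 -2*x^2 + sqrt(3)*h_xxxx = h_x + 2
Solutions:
 h(x) = C1 + C4*exp(3^(5/6)*x/3) - 2*x^3/3 - 2*x + (C2*sin(3^(1/3)*x/2) + C3*cos(3^(1/3)*x/2))*exp(-3^(5/6)*x/6)


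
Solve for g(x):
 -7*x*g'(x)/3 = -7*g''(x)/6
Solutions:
 g(x) = C1 + C2*erfi(x)


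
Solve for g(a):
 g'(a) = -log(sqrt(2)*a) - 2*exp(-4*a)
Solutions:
 g(a) = C1 - a*log(a) + a*(1 - log(2)/2) + exp(-4*a)/2


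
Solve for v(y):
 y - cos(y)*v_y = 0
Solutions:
 v(y) = C1 + Integral(y/cos(y), y)


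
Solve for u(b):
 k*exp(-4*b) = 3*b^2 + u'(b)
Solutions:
 u(b) = C1 - b^3 - k*exp(-4*b)/4


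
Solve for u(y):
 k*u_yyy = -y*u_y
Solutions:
 u(y) = C1 + Integral(C2*airyai(y*(-1/k)^(1/3)) + C3*airybi(y*(-1/k)^(1/3)), y)


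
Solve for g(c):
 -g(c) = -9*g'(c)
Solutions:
 g(c) = C1*exp(c/9)


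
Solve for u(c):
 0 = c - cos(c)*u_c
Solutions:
 u(c) = C1 + Integral(c/cos(c), c)


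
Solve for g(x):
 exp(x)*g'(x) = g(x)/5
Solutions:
 g(x) = C1*exp(-exp(-x)/5)


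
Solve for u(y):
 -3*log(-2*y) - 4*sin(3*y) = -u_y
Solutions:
 u(y) = C1 + 3*y*log(-y) - 3*y + 3*y*log(2) - 4*cos(3*y)/3


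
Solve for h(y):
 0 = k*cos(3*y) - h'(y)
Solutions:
 h(y) = C1 + k*sin(3*y)/3


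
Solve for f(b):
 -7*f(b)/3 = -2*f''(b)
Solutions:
 f(b) = C1*exp(-sqrt(42)*b/6) + C2*exp(sqrt(42)*b/6)


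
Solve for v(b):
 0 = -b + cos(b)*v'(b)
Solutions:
 v(b) = C1 + Integral(b/cos(b), b)


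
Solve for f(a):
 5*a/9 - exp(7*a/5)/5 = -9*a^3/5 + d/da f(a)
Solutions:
 f(a) = C1 + 9*a^4/20 + 5*a^2/18 - exp(7*a/5)/7


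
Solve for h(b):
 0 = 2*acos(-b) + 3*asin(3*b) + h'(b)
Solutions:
 h(b) = C1 - 2*b*acos(-b) - 3*b*asin(3*b) - sqrt(1 - 9*b^2) - 2*sqrt(1 - b^2)


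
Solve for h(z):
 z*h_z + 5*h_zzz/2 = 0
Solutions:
 h(z) = C1 + Integral(C2*airyai(-2^(1/3)*5^(2/3)*z/5) + C3*airybi(-2^(1/3)*5^(2/3)*z/5), z)


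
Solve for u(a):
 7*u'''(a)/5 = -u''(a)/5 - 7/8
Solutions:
 u(a) = C1 + C2*a + C3*exp(-a/7) - 35*a^2/16


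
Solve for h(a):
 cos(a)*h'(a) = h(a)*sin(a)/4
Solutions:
 h(a) = C1/cos(a)^(1/4)


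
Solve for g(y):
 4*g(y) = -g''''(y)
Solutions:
 g(y) = (C1*sin(y) + C2*cos(y))*exp(-y) + (C3*sin(y) + C4*cos(y))*exp(y)


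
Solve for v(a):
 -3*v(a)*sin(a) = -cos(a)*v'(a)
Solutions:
 v(a) = C1/cos(a)^3


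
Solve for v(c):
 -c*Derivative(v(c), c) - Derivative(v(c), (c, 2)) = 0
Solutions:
 v(c) = C1 + C2*erf(sqrt(2)*c/2)


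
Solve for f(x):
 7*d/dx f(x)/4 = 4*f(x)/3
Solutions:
 f(x) = C1*exp(16*x/21)


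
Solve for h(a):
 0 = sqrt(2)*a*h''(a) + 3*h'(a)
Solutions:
 h(a) = C1 + C2*a^(1 - 3*sqrt(2)/2)


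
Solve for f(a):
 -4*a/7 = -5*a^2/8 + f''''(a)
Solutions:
 f(a) = C1 + C2*a + C3*a^2 + C4*a^3 + a^6/576 - a^5/210


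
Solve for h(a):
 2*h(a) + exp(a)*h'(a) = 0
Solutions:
 h(a) = C1*exp(2*exp(-a))


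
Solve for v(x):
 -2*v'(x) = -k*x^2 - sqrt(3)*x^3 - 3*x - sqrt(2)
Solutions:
 v(x) = C1 + k*x^3/6 + sqrt(3)*x^4/8 + 3*x^2/4 + sqrt(2)*x/2


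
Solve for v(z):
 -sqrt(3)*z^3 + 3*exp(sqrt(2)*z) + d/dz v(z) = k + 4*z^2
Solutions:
 v(z) = C1 + k*z + sqrt(3)*z^4/4 + 4*z^3/3 - 3*sqrt(2)*exp(sqrt(2)*z)/2


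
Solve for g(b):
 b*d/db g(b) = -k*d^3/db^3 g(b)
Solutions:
 g(b) = C1 + Integral(C2*airyai(b*(-1/k)^(1/3)) + C3*airybi(b*(-1/k)^(1/3)), b)


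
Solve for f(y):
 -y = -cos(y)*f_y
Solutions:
 f(y) = C1 + Integral(y/cos(y), y)


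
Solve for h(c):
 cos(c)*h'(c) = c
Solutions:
 h(c) = C1 + Integral(c/cos(c), c)


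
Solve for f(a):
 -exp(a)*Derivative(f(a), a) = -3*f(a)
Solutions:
 f(a) = C1*exp(-3*exp(-a))


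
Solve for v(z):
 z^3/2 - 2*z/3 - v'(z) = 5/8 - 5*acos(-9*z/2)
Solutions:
 v(z) = C1 + z^4/8 - z^2/3 + 5*z*acos(-9*z/2) - 5*z/8 + 5*sqrt(4 - 81*z^2)/9


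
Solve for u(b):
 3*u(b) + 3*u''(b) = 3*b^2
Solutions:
 u(b) = C1*sin(b) + C2*cos(b) + b^2 - 2


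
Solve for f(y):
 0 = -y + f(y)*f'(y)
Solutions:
 f(y) = -sqrt(C1 + y^2)
 f(y) = sqrt(C1 + y^2)


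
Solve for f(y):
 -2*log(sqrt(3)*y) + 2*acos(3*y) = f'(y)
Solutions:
 f(y) = C1 - 2*y*log(y) + 2*y*acos(3*y) - y*log(3) + 2*y - 2*sqrt(1 - 9*y^2)/3


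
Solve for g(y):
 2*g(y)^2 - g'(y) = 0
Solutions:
 g(y) = -1/(C1 + 2*y)


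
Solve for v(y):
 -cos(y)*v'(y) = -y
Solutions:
 v(y) = C1 + Integral(y/cos(y), y)


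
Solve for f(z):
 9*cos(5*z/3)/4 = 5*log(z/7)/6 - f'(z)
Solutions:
 f(z) = C1 + 5*z*log(z)/6 - 5*z*log(7)/6 - 5*z/6 - 27*sin(5*z/3)/20


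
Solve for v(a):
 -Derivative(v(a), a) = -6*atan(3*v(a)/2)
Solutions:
 Integral(1/atan(3*_y/2), (_y, v(a))) = C1 + 6*a


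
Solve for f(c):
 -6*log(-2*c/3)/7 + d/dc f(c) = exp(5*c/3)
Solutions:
 f(c) = C1 + 6*c*log(-c)/7 + 6*c*(-log(3) - 1 + log(2))/7 + 3*exp(5*c/3)/5


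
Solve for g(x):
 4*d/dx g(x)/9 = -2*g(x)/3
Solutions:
 g(x) = C1*exp(-3*x/2)


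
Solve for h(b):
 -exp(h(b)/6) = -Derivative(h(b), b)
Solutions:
 h(b) = 6*log(-1/(C1 + b)) + 6*log(6)


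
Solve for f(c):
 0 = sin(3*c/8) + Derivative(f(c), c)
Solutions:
 f(c) = C1 + 8*cos(3*c/8)/3


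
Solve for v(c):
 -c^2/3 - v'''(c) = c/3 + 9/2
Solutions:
 v(c) = C1 + C2*c + C3*c^2 - c^5/180 - c^4/72 - 3*c^3/4


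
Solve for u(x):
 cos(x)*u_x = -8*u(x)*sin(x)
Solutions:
 u(x) = C1*cos(x)^8


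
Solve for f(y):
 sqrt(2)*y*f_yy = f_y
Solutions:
 f(y) = C1 + C2*y^(sqrt(2)/2 + 1)


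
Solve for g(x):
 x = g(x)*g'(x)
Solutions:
 g(x) = -sqrt(C1 + x^2)
 g(x) = sqrt(C1 + x^2)


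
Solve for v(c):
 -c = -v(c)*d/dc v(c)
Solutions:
 v(c) = -sqrt(C1 + c^2)
 v(c) = sqrt(C1 + c^2)


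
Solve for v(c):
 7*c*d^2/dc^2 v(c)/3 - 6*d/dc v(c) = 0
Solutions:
 v(c) = C1 + C2*c^(25/7)


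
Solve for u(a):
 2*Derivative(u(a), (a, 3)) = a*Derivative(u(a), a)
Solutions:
 u(a) = C1 + Integral(C2*airyai(2^(2/3)*a/2) + C3*airybi(2^(2/3)*a/2), a)


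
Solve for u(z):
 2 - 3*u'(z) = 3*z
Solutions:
 u(z) = C1 - z^2/2 + 2*z/3


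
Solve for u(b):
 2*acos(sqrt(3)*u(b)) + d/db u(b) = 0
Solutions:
 Integral(1/acos(sqrt(3)*_y), (_y, u(b))) = C1 - 2*b


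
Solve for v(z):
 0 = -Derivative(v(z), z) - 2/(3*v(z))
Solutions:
 v(z) = -sqrt(C1 - 12*z)/3
 v(z) = sqrt(C1 - 12*z)/3


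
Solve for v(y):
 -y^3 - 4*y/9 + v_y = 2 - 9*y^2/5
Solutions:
 v(y) = C1 + y^4/4 - 3*y^3/5 + 2*y^2/9 + 2*y


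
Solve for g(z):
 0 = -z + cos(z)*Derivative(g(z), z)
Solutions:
 g(z) = C1 + Integral(z/cos(z), z)


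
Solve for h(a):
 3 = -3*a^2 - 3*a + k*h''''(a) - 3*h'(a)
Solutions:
 h(a) = C1 + C2*exp(3^(1/3)*a*(1/k)^(1/3)) + C3*exp(a*(-3^(1/3) + 3^(5/6)*I)*(1/k)^(1/3)/2) + C4*exp(-a*(3^(1/3) + 3^(5/6)*I)*(1/k)^(1/3)/2) - a^3/3 - a^2/2 - a


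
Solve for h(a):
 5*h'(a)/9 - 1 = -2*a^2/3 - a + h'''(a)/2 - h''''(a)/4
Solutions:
 h(a) = C1 + C2*exp(a*(2*2^(2/3)/(sqrt(105) + 11)^(1/3) + 2^(1/3)*(sqrt(105) + 11)^(1/3) + 4)/6)*sin(2^(1/3)*sqrt(3)*a*(-(sqrt(105) + 11)^(1/3) + 2*2^(1/3)/(sqrt(105) + 11)^(1/3))/6) + C3*exp(a*(2*2^(2/3)/(sqrt(105) + 11)^(1/3) + 2^(1/3)*(sqrt(105) + 11)^(1/3) + 4)/6)*cos(2^(1/3)*sqrt(3)*a*(-(sqrt(105) + 11)^(1/3) + 2*2^(1/3)/(sqrt(105) + 11)^(1/3))/6) + C4*exp(a*(-2^(1/3)*(sqrt(105) + 11)^(1/3) - 2*2^(2/3)/(sqrt(105) + 11)^(1/3) + 2)/3) - 2*a^3/5 - 9*a^2/10 - 9*a/25


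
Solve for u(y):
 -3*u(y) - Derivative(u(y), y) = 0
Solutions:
 u(y) = C1*exp(-3*y)


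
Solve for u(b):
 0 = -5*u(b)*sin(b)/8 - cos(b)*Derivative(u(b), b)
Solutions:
 u(b) = C1*cos(b)^(5/8)


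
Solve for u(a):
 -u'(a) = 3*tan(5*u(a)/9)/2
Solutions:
 u(a) = -9*asin(C1*exp(-5*a/6))/5 + 9*pi/5
 u(a) = 9*asin(C1*exp(-5*a/6))/5


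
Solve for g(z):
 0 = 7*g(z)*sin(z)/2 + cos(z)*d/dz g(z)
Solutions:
 g(z) = C1*cos(z)^(7/2)


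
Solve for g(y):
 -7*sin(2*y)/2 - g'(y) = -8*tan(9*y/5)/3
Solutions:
 g(y) = C1 - 40*log(cos(9*y/5))/27 + 7*cos(2*y)/4


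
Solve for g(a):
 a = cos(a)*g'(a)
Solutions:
 g(a) = C1 + Integral(a/cos(a), a)


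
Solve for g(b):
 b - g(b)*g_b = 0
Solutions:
 g(b) = -sqrt(C1 + b^2)
 g(b) = sqrt(C1 + b^2)


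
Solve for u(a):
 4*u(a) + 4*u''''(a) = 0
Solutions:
 u(a) = (C1*sin(sqrt(2)*a/2) + C2*cos(sqrt(2)*a/2))*exp(-sqrt(2)*a/2) + (C3*sin(sqrt(2)*a/2) + C4*cos(sqrt(2)*a/2))*exp(sqrt(2)*a/2)


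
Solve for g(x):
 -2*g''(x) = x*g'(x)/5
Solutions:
 g(x) = C1 + C2*erf(sqrt(5)*x/10)


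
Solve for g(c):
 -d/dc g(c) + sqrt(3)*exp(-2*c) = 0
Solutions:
 g(c) = C1 - sqrt(3)*exp(-2*c)/2


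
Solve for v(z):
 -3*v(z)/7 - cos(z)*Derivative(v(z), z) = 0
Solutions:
 v(z) = C1*(sin(z) - 1)^(3/14)/(sin(z) + 1)^(3/14)


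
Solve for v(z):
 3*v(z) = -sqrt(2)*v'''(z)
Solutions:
 v(z) = C3*exp(-2^(5/6)*3^(1/3)*z/2) + (C1*sin(6^(5/6)*z/4) + C2*cos(6^(5/6)*z/4))*exp(2^(5/6)*3^(1/3)*z/4)


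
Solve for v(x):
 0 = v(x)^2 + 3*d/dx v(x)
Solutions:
 v(x) = 3/(C1 + x)


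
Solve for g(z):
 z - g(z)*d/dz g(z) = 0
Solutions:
 g(z) = -sqrt(C1 + z^2)
 g(z) = sqrt(C1 + z^2)


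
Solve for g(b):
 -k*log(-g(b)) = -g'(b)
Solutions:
 -li(-g(b)) = C1 + b*k


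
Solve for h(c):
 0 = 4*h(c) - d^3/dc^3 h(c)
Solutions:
 h(c) = C3*exp(2^(2/3)*c) + (C1*sin(2^(2/3)*sqrt(3)*c/2) + C2*cos(2^(2/3)*sqrt(3)*c/2))*exp(-2^(2/3)*c/2)


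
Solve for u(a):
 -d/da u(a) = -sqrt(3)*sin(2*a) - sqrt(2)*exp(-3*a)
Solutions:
 u(a) = C1 - sqrt(3)*cos(2*a)/2 - sqrt(2)*exp(-3*a)/3


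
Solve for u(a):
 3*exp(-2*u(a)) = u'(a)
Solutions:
 u(a) = log(-sqrt(C1 + 6*a))
 u(a) = log(C1 + 6*a)/2


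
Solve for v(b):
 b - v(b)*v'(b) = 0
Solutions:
 v(b) = -sqrt(C1 + b^2)
 v(b) = sqrt(C1 + b^2)


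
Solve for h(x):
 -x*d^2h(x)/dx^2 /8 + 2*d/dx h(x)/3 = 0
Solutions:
 h(x) = C1 + C2*x^(19/3)


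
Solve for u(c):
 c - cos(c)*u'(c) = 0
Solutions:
 u(c) = C1 + Integral(c/cos(c), c)


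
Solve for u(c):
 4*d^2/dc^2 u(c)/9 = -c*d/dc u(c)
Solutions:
 u(c) = C1 + C2*erf(3*sqrt(2)*c/4)


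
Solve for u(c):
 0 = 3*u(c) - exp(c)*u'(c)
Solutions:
 u(c) = C1*exp(-3*exp(-c))


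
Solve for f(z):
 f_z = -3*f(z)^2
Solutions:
 f(z) = 1/(C1 + 3*z)


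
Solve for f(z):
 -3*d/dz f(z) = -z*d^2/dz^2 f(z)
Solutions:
 f(z) = C1 + C2*z^4


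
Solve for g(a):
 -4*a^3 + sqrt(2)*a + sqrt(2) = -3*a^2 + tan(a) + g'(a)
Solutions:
 g(a) = C1 - a^4 + a^3 + sqrt(2)*a^2/2 + sqrt(2)*a + log(cos(a))


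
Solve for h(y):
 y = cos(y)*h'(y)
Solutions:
 h(y) = C1 + Integral(y/cos(y), y)


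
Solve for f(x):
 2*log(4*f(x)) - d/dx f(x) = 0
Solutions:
 -Integral(1/(log(_y) + 2*log(2)), (_y, f(x)))/2 = C1 - x


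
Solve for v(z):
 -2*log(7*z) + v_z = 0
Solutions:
 v(z) = C1 + 2*z*log(z) - 2*z + z*log(49)


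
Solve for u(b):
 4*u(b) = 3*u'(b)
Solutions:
 u(b) = C1*exp(4*b/3)


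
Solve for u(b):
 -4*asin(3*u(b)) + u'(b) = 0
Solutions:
 Integral(1/asin(3*_y), (_y, u(b))) = C1 + 4*b


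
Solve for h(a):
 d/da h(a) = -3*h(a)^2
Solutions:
 h(a) = 1/(C1 + 3*a)


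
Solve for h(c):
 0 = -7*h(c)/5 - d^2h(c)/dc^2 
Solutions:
 h(c) = C1*sin(sqrt(35)*c/5) + C2*cos(sqrt(35)*c/5)


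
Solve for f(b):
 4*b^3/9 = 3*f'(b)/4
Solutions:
 f(b) = C1 + 4*b^4/27


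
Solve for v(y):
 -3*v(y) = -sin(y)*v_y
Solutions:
 v(y) = C1*(cos(y) - 1)^(3/2)/(cos(y) + 1)^(3/2)


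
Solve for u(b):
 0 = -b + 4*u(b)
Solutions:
 u(b) = b/4


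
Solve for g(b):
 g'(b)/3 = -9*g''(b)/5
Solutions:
 g(b) = C1 + C2*exp(-5*b/27)


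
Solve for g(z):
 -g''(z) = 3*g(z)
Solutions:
 g(z) = C1*sin(sqrt(3)*z) + C2*cos(sqrt(3)*z)


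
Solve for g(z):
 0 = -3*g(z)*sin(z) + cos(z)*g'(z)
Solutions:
 g(z) = C1/cos(z)^3


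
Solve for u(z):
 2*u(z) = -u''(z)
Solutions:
 u(z) = C1*sin(sqrt(2)*z) + C2*cos(sqrt(2)*z)


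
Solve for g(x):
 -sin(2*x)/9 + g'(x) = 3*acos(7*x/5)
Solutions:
 g(x) = C1 + 3*x*acos(7*x/5) - 3*sqrt(25 - 49*x^2)/7 - cos(2*x)/18


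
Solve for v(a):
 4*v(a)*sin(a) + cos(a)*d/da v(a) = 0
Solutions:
 v(a) = C1*cos(a)^4


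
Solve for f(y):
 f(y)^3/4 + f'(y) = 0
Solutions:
 f(y) = -sqrt(2)*sqrt(-1/(C1 - y))
 f(y) = sqrt(2)*sqrt(-1/(C1 - y))


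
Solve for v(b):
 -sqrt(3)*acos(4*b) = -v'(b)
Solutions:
 v(b) = C1 + sqrt(3)*(b*acos(4*b) - sqrt(1 - 16*b^2)/4)


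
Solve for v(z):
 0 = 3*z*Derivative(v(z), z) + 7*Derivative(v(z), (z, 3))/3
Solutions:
 v(z) = C1 + Integral(C2*airyai(-21^(2/3)*z/7) + C3*airybi(-21^(2/3)*z/7), z)


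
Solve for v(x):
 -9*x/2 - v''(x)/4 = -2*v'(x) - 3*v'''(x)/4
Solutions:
 v(x) = C1 + 9*x^2/8 + 9*x/32 + (C2*sin(sqrt(95)*x/6) + C3*cos(sqrt(95)*x/6))*exp(x/6)


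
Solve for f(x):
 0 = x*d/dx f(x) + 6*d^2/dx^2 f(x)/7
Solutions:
 f(x) = C1 + C2*erf(sqrt(21)*x/6)


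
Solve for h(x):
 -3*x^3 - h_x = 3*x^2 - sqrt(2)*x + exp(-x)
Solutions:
 h(x) = C1 - 3*x^4/4 - x^3 + sqrt(2)*x^2/2 + exp(-x)


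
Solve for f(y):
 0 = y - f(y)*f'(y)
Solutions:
 f(y) = -sqrt(C1 + y^2)
 f(y) = sqrt(C1 + y^2)


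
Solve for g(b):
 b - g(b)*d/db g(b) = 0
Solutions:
 g(b) = -sqrt(C1 + b^2)
 g(b) = sqrt(C1 + b^2)


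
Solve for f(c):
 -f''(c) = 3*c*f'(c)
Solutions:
 f(c) = C1 + C2*erf(sqrt(6)*c/2)


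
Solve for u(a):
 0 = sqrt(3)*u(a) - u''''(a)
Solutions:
 u(a) = C1*exp(-3^(1/8)*a) + C2*exp(3^(1/8)*a) + C3*sin(3^(1/8)*a) + C4*cos(3^(1/8)*a)


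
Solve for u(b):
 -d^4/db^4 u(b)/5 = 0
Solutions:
 u(b) = C1 + C2*b + C3*b^2 + C4*b^3


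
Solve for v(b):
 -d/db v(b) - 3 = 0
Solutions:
 v(b) = C1 - 3*b


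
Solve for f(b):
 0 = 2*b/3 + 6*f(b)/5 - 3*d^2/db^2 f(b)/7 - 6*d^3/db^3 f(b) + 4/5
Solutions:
 f(b) = C1*exp(-b*(5*5^(1/3)/(42*sqrt(777714) + 37039)^(1/3) + 10 + 5^(2/3)*(42*sqrt(777714) + 37039)^(1/3))/420)*sin(sqrt(3)*5^(1/3)*b*(-5^(1/3)*(42*sqrt(777714) + 37039)^(1/3) + 5/(42*sqrt(777714) + 37039)^(1/3))/420) + C2*exp(-b*(5*5^(1/3)/(42*sqrt(777714) + 37039)^(1/3) + 10 + 5^(2/3)*(42*sqrt(777714) + 37039)^(1/3))/420)*cos(sqrt(3)*5^(1/3)*b*(-5^(1/3)*(42*sqrt(777714) + 37039)^(1/3) + 5/(42*sqrt(777714) + 37039)^(1/3))/420) + C3*exp(b*(-5 + 5*5^(1/3)/(42*sqrt(777714) + 37039)^(1/3) + 5^(2/3)*(42*sqrt(777714) + 37039)^(1/3))/210) - 5*b/9 - 2/3


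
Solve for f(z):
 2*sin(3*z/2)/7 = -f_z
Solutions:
 f(z) = C1 + 4*cos(3*z/2)/21


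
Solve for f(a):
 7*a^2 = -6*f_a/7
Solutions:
 f(a) = C1 - 49*a^3/18


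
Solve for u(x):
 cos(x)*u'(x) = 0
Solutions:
 u(x) = C1


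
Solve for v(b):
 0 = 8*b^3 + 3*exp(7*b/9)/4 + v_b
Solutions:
 v(b) = C1 - 2*b^4 - 27*exp(7*b/9)/28


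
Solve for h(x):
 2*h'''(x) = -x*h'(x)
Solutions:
 h(x) = C1 + Integral(C2*airyai(-2^(2/3)*x/2) + C3*airybi(-2^(2/3)*x/2), x)


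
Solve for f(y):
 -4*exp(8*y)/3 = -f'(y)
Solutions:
 f(y) = C1 + exp(8*y)/6


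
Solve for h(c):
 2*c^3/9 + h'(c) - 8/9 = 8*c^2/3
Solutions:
 h(c) = C1 - c^4/18 + 8*c^3/9 + 8*c/9


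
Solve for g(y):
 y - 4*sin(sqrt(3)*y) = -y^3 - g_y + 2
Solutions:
 g(y) = C1 - y^4/4 - y^2/2 + 2*y - 4*sqrt(3)*cos(sqrt(3)*y)/3


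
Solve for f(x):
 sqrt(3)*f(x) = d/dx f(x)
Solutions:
 f(x) = C1*exp(sqrt(3)*x)


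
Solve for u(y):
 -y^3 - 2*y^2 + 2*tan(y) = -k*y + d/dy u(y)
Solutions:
 u(y) = C1 + k*y^2/2 - y^4/4 - 2*y^3/3 - 2*log(cos(y))


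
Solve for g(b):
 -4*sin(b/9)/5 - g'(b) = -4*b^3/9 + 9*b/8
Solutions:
 g(b) = C1 + b^4/9 - 9*b^2/16 + 36*cos(b/9)/5


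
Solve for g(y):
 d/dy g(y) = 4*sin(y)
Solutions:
 g(y) = C1 - 4*cos(y)


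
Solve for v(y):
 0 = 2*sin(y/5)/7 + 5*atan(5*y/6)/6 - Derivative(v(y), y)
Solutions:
 v(y) = C1 + 5*y*atan(5*y/6)/6 - log(25*y^2 + 36)/2 - 10*cos(y/5)/7


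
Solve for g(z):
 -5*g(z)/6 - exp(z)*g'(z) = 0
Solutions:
 g(z) = C1*exp(5*exp(-z)/6)


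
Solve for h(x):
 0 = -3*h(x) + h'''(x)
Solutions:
 h(x) = C3*exp(3^(1/3)*x) + (C1*sin(3^(5/6)*x/2) + C2*cos(3^(5/6)*x/2))*exp(-3^(1/3)*x/2)


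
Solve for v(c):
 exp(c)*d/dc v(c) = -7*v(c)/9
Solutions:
 v(c) = C1*exp(7*exp(-c)/9)


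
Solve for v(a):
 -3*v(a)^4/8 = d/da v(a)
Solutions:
 v(a) = (-3^(2/3)/3 - 3^(1/6)*I)*(1/(C1 + 3*a))^(1/3)
 v(a) = (-3^(2/3)/3 + 3^(1/6)*I)*(1/(C1 + 3*a))^(1/3)
 v(a) = 2*(1/(C1 + 9*a))^(1/3)


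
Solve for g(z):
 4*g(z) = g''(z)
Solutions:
 g(z) = C1*exp(-2*z) + C2*exp(2*z)


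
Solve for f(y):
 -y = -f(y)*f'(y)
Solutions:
 f(y) = -sqrt(C1 + y^2)
 f(y) = sqrt(C1 + y^2)


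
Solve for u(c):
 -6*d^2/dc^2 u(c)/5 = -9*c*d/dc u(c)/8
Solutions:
 u(c) = C1 + C2*erfi(sqrt(30)*c/8)


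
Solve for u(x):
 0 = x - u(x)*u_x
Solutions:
 u(x) = -sqrt(C1 + x^2)
 u(x) = sqrt(C1 + x^2)


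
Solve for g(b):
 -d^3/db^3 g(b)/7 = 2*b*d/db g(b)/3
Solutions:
 g(b) = C1 + Integral(C2*airyai(-14^(1/3)*3^(2/3)*b/3) + C3*airybi(-14^(1/3)*3^(2/3)*b/3), b)


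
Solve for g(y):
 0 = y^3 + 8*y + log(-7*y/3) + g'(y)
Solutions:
 g(y) = C1 - y^4/4 - 4*y^2 - y*log(-y) + y*(-log(7) + 1 + log(3))


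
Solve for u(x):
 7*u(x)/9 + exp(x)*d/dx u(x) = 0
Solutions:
 u(x) = C1*exp(7*exp(-x)/9)


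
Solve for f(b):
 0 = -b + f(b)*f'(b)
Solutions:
 f(b) = -sqrt(C1 + b^2)
 f(b) = sqrt(C1 + b^2)


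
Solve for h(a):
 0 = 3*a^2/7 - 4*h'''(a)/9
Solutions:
 h(a) = C1 + C2*a + C3*a^2 + 9*a^5/560


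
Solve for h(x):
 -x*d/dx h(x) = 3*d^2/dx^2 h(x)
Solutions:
 h(x) = C1 + C2*erf(sqrt(6)*x/6)


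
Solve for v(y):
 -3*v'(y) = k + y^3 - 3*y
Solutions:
 v(y) = C1 - k*y/3 - y^4/12 + y^2/2


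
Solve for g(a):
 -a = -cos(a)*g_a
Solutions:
 g(a) = C1 + Integral(a/cos(a), a)


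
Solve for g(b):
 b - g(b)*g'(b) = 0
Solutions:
 g(b) = -sqrt(C1 + b^2)
 g(b) = sqrt(C1 + b^2)


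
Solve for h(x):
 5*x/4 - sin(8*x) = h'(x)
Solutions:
 h(x) = C1 + 5*x^2/8 + cos(8*x)/8


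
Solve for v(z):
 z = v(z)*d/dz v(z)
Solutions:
 v(z) = -sqrt(C1 + z^2)
 v(z) = sqrt(C1 + z^2)


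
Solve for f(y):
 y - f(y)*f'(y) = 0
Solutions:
 f(y) = -sqrt(C1 + y^2)
 f(y) = sqrt(C1 + y^2)


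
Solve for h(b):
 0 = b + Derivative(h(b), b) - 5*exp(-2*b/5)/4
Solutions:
 h(b) = C1 - b^2/2 - 25*exp(-2*b/5)/8


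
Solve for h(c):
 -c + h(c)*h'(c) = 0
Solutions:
 h(c) = -sqrt(C1 + c^2)
 h(c) = sqrt(C1 + c^2)


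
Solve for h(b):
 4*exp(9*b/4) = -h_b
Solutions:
 h(b) = C1 - 16*exp(9*b/4)/9


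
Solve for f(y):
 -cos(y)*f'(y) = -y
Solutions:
 f(y) = C1 + Integral(y/cos(y), y)


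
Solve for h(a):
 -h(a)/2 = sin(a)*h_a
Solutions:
 h(a) = C1*(cos(a) + 1)^(1/4)/(cos(a) - 1)^(1/4)


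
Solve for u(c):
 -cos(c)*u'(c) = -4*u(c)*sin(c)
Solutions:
 u(c) = C1/cos(c)^4


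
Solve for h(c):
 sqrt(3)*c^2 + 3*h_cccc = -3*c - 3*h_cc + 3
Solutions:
 h(c) = C1 + C2*c + C3*sin(c) + C4*cos(c) - sqrt(3)*c^4/36 - c^3/6 + c^2*(3 + 2*sqrt(3))/6


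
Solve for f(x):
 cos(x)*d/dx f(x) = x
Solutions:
 f(x) = C1 + Integral(x/cos(x), x)


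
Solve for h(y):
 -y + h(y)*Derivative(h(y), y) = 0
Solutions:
 h(y) = -sqrt(C1 + y^2)
 h(y) = sqrt(C1 + y^2)


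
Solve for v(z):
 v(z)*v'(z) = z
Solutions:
 v(z) = -sqrt(C1 + z^2)
 v(z) = sqrt(C1 + z^2)


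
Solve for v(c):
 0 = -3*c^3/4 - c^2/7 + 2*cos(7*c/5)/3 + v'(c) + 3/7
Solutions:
 v(c) = C1 + 3*c^4/16 + c^3/21 - 3*c/7 - 10*sin(7*c/5)/21


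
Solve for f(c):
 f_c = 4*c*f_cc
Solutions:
 f(c) = C1 + C2*c^(5/4)


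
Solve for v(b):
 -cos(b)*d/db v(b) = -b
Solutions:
 v(b) = C1 + Integral(b/cos(b), b)


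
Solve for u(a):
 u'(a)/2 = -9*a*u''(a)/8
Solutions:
 u(a) = C1 + C2*a^(5/9)


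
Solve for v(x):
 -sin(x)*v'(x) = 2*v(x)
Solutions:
 v(x) = C1*(cos(x) + 1)/(cos(x) - 1)


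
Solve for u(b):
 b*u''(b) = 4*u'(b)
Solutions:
 u(b) = C1 + C2*b^5


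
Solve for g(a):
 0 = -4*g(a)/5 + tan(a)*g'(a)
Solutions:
 g(a) = C1*sin(a)^(4/5)


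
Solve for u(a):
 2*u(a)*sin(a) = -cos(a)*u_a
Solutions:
 u(a) = C1*cos(a)^2


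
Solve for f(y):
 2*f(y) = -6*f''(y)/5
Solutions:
 f(y) = C1*sin(sqrt(15)*y/3) + C2*cos(sqrt(15)*y/3)


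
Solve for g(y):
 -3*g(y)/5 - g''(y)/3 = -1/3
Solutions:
 g(y) = C1*sin(3*sqrt(5)*y/5) + C2*cos(3*sqrt(5)*y/5) + 5/9


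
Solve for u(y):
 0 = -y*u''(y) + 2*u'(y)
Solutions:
 u(y) = C1 + C2*y^3


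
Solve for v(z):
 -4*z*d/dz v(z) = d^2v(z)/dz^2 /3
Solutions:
 v(z) = C1 + C2*erf(sqrt(6)*z)


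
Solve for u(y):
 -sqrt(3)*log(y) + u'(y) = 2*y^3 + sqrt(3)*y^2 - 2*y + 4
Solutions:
 u(y) = C1 + y^4/2 + sqrt(3)*y^3/3 - y^2 + sqrt(3)*y*log(y) - sqrt(3)*y + 4*y


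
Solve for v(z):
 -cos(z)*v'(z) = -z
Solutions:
 v(z) = C1 + Integral(z/cos(z), z)


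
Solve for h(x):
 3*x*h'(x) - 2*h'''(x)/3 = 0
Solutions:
 h(x) = C1 + Integral(C2*airyai(6^(2/3)*x/2) + C3*airybi(6^(2/3)*x/2), x)


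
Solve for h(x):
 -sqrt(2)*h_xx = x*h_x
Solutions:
 h(x) = C1 + C2*erf(2^(1/4)*x/2)


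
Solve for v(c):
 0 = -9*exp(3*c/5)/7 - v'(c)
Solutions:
 v(c) = C1 - 15*exp(3*c/5)/7


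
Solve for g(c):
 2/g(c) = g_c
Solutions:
 g(c) = -sqrt(C1 + 4*c)
 g(c) = sqrt(C1 + 4*c)


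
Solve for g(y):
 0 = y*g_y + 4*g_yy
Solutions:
 g(y) = C1 + C2*erf(sqrt(2)*y/4)


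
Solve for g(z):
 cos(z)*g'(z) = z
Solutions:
 g(z) = C1 + Integral(z/cos(z), z)


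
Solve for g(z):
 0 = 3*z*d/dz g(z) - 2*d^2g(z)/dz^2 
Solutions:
 g(z) = C1 + C2*erfi(sqrt(3)*z/2)


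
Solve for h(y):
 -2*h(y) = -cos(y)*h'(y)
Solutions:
 h(y) = C1*(sin(y) + 1)/(sin(y) - 1)


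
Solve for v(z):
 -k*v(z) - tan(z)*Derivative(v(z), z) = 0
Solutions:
 v(z) = C1*exp(-k*log(sin(z)))


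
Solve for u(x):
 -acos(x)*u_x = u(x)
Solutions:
 u(x) = C1*exp(-Integral(1/acos(x), x))


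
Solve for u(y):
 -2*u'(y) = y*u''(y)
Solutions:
 u(y) = C1 + C2/y


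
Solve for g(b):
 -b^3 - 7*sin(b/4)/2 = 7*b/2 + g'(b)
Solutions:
 g(b) = C1 - b^4/4 - 7*b^2/4 + 14*cos(b/4)


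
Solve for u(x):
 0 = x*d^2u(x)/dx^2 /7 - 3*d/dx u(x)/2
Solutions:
 u(x) = C1 + C2*x^(23/2)


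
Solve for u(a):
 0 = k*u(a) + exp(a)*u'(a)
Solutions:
 u(a) = C1*exp(k*exp(-a))


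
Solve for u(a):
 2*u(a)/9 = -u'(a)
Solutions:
 u(a) = C1*exp(-2*a/9)


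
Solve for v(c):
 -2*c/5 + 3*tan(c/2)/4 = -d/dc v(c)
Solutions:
 v(c) = C1 + c^2/5 + 3*log(cos(c/2))/2


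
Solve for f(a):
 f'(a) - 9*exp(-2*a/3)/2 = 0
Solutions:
 f(a) = C1 - 27*exp(-2*a/3)/4


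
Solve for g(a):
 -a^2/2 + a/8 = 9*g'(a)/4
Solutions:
 g(a) = C1 - 2*a^3/27 + a^2/36


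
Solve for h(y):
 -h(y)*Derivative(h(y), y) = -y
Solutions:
 h(y) = -sqrt(C1 + y^2)
 h(y) = sqrt(C1 + y^2)


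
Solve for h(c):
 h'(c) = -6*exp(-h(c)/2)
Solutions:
 h(c) = 2*log(C1 - 3*c)


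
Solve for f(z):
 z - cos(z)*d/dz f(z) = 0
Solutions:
 f(z) = C1 + Integral(z/cos(z), z)


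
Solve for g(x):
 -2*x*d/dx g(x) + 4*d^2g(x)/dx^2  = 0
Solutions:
 g(x) = C1 + C2*erfi(x/2)


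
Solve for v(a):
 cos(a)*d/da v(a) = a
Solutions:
 v(a) = C1 + Integral(a/cos(a), a)


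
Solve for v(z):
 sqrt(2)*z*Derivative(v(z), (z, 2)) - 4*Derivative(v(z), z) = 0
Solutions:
 v(z) = C1 + C2*z^(1 + 2*sqrt(2))


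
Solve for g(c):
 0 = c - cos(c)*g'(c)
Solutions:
 g(c) = C1 + Integral(c/cos(c), c)


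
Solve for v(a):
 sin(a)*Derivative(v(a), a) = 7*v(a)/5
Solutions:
 v(a) = C1*(cos(a) - 1)^(7/10)/(cos(a) + 1)^(7/10)


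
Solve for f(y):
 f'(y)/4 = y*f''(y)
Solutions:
 f(y) = C1 + C2*y^(5/4)


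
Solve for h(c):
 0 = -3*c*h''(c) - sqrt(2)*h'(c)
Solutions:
 h(c) = C1 + C2*c^(1 - sqrt(2)/3)


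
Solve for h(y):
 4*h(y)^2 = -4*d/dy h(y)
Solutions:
 h(y) = 1/(C1 + y)


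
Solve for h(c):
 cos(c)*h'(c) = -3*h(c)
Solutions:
 h(c) = C1*(sin(c) - 1)^(3/2)/(sin(c) + 1)^(3/2)


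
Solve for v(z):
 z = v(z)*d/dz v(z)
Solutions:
 v(z) = -sqrt(C1 + z^2)
 v(z) = sqrt(C1 + z^2)


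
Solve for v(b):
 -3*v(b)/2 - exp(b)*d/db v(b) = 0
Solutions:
 v(b) = C1*exp(3*exp(-b)/2)


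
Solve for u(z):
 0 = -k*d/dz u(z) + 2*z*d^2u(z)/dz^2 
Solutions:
 u(z) = C1 + z^(re(k)/2 + 1)*(C2*sin(log(z)*Abs(im(k))/2) + C3*cos(log(z)*im(k)/2))


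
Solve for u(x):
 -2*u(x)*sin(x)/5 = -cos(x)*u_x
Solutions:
 u(x) = C1/cos(x)^(2/5)


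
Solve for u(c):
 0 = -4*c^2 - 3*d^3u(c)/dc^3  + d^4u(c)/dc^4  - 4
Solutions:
 u(c) = C1 + C2*c + C3*c^2 + C4*exp(3*c) - c^5/45 - c^4/27 - 22*c^3/81


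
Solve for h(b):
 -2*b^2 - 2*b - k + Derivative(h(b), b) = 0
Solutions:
 h(b) = C1 + 2*b^3/3 + b^2 + b*k


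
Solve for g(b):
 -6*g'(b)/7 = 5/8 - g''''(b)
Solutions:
 g(b) = C1 + C4*exp(6^(1/3)*7^(2/3)*b/7) - 35*b/48 + (C2*sin(2^(1/3)*3^(5/6)*7^(2/3)*b/14) + C3*cos(2^(1/3)*3^(5/6)*7^(2/3)*b/14))*exp(-6^(1/3)*7^(2/3)*b/14)


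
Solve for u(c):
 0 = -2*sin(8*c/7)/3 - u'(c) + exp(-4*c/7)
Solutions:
 u(c) = C1 + 7*cos(8*c/7)/12 - 7*exp(-4*c/7)/4


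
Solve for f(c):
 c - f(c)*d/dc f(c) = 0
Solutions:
 f(c) = -sqrt(C1 + c^2)
 f(c) = sqrt(C1 + c^2)


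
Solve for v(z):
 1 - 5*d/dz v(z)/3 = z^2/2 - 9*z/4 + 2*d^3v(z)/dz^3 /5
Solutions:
 v(z) = C1 + C2*sin(5*sqrt(6)*z/6) + C3*cos(5*sqrt(6)*z/6) - z^3/10 + 27*z^2/40 + 93*z/125


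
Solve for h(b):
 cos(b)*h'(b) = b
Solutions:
 h(b) = C1 + Integral(b/cos(b), b)


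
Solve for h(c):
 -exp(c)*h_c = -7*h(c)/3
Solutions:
 h(c) = C1*exp(-7*exp(-c)/3)


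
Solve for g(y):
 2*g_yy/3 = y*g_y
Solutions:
 g(y) = C1 + C2*erfi(sqrt(3)*y/2)


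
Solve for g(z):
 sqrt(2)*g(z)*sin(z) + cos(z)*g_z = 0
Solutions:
 g(z) = C1*cos(z)^(sqrt(2))


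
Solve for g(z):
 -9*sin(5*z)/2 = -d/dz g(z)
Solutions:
 g(z) = C1 - 9*cos(5*z)/10


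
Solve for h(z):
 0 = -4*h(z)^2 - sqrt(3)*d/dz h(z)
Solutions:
 h(z) = 3/(C1 + 4*sqrt(3)*z)


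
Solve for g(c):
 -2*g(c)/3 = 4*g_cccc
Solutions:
 g(c) = (C1*sin(2^(1/4)*3^(3/4)*c/6) + C2*cos(2^(1/4)*3^(3/4)*c/6))*exp(-2^(1/4)*3^(3/4)*c/6) + (C3*sin(2^(1/4)*3^(3/4)*c/6) + C4*cos(2^(1/4)*3^(3/4)*c/6))*exp(2^(1/4)*3^(3/4)*c/6)


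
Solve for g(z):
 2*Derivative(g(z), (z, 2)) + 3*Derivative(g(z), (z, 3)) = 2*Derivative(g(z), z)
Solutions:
 g(z) = C1 + C2*exp(z*(-1 + sqrt(7))/3) + C3*exp(-z*(1 + sqrt(7))/3)


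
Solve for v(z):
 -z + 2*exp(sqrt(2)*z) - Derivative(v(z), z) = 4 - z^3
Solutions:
 v(z) = C1 + z^4/4 - z^2/2 - 4*z + sqrt(2)*exp(sqrt(2)*z)


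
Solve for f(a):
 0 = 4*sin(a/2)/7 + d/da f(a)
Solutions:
 f(a) = C1 + 8*cos(a/2)/7


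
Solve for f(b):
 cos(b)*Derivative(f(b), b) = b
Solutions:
 f(b) = C1 + Integral(b/cos(b), b)


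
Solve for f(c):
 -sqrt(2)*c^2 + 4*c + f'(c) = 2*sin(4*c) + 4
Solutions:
 f(c) = C1 + sqrt(2)*c^3/3 - 2*c^2 + 4*c - cos(4*c)/2


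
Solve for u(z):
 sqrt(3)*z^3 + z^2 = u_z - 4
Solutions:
 u(z) = C1 + sqrt(3)*z^4/4 + z^3/3 + 4*z


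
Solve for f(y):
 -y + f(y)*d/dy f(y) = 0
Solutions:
 f(y) = -sqrt(C1 + y^2)
 f(y) = sqrt(C1 + y^2)


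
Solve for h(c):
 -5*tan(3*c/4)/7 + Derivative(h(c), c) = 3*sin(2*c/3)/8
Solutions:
 h(c) = C1 - 20*log(cos(3*c/4))/21 - 9*cos(2*c/3)/16


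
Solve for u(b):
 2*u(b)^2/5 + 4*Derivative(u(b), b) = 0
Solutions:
 u(b) = 10/(C1 + b)


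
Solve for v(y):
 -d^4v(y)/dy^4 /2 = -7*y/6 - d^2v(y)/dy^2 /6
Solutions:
 v(y) = C1 + C2*y + C3*exp(-sqrt(3)*y/3) + C4*exp(sqrt(3)*y/3) - 7*y^3/6


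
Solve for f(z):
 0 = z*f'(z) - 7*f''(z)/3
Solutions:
 f(z) = C1 + C2*erfi(sqrt(42)*z/14)


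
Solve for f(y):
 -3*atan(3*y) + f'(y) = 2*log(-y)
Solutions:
 f(y) = C1 + 2*y*log(-y) + 3*y*atan(3*y) - 2*y - log(9*y^2 + 1)/2


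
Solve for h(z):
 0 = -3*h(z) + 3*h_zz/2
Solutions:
 h(z) = C1*exp(-sqrt(2)*z) + C2*exp(sqrt(2)*z)


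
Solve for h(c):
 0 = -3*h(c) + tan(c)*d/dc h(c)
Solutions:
 h(c) = C1*sin(c)^3


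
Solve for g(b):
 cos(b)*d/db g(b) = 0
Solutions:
 g(b) = C1


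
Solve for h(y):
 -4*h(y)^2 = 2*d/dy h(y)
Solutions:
 h(y) = 1/(C1 + 2*y)


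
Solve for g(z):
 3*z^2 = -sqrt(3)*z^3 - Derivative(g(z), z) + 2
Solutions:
 g(z) = C1 - sqrt(3)*z^4/4 - z^3 + 2*z


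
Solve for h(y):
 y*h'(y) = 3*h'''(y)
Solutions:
 h(y) = C1 + Integral(C2*airyai(3^(2/3)*y/3) + C3*airybi(3^(2/3)*y/3), y)


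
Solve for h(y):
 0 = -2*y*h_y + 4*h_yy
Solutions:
 h(y) = C1 + C2*erfi(y/2)


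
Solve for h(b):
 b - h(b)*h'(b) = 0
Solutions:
 h(b) = -sqrt(C1 + b^2)
 h(b) = sqrt(C1 + b^2)


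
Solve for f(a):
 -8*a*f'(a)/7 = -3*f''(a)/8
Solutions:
 f(a) = C1 + C2*erfi(4*sqrt(42)*a/21)


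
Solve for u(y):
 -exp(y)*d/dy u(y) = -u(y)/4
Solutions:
 u(y) = C1*exp(-exp(-y)/4)


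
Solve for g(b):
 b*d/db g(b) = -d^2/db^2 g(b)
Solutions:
 g(b) = C1 + C2*erf(sqrt(2)*b/2)


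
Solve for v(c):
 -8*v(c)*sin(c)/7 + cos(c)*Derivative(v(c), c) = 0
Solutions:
 v(c) = C1/cos(c)^(8/7)


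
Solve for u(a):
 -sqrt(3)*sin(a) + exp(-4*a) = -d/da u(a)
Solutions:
 u(a) = C1 - sqrt(3)*cos(a) + exp(-4*a)/4


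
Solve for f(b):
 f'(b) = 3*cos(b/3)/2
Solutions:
 f(b) = C1 + 9*sin(b/3)/2


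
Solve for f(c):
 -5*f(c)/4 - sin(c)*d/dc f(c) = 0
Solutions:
 f(c) = C1*(cos(c) + 1)^(5/8)/(cos(c) - 1)^(5/8)


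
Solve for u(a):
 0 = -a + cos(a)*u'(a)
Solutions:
 u(a) = C1 + Integral(a/cos(a), a)


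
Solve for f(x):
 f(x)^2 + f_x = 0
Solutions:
 f(x) = 1/(C1 + x)


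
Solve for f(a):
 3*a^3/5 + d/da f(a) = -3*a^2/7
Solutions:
 f(a) = C1 - 3*a^4/20 - a^3/7


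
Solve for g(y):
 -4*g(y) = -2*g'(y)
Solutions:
 g(y) = C1*exp(2*y)


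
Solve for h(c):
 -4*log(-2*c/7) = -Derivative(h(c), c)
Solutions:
 h(c) = C1 + 4*c*log(-c) + 4*c*(-log(7) - 1 + log(2))


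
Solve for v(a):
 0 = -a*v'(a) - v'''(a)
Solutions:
 v(a) = C1 + Integral(C2*airyai(-a) + C3*airybi(-a), a)


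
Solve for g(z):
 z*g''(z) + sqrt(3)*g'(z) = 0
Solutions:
 g(z) = C1 + C2*z^(1 - sqrt(3))


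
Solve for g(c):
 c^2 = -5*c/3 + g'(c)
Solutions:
 g(c) = C1 + c^3/3 + 5*c^2/6


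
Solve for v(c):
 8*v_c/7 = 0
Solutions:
 v(c) = C1


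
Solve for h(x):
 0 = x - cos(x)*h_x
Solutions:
 h(x) = C1 + Integral(x/cos(x), x)


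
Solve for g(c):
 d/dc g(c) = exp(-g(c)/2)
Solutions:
 g(c) = 2*log(C1 + c/2)


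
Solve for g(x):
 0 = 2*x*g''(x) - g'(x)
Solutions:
 g(x) = C1 + C2*x^(3/2)


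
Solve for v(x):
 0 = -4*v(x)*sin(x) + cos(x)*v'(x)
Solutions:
 v(x) = C1/cos(x)^4


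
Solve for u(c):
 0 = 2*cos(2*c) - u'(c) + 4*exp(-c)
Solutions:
 u(c) = C1 + sin(2*c) - 4*exp(-c)


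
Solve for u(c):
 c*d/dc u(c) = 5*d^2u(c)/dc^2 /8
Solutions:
 u(c) = C1 + C2*erfi(2*sqrt(5)*c/5)


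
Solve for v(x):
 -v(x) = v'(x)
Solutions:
 v(x) = C1*exp(-x)


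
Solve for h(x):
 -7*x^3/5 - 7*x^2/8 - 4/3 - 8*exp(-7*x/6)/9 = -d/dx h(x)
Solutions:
 h(x) = C1 + 7*x^4/20 + 7*x^3/24 + 4*x/3 - 16*exp(-7*x/6)/21


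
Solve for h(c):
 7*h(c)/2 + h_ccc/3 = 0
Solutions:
 h(c) = C3*exp(-2^(2/3)*21^(1/3)*c/2) + (C1*sin(2^(2/3)*3^(5/6)*7^(1/3)*c/4) + C2*cos(2^(2/3)*3^(5/6)*7^(1/3)*c/4))*exp(2^(2/3)*21^(1/3)*c/4)


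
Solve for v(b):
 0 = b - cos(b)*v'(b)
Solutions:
 v(b) = C1 + Integral(b/cos(b), b)


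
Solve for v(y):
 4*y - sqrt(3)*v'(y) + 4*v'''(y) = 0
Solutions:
 v(y) = C1 + C2*exp(-3^(1/4)*y/2) + C3*exp(3^(1/4)*y/2) + 2*sqrt(3)*y^2/3


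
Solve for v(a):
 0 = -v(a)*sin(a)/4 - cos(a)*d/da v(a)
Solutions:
 v(a) = C1*cos(a)^(1/4)


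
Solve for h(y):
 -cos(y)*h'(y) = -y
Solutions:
 h(y) = C1 + Integral(y/cos(y), y)


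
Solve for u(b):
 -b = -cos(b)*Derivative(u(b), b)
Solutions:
 u(b) = C1 + Integral(b/cos(b), b)


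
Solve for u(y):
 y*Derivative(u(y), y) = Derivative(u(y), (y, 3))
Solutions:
 u(y) = C1 + Integral(C2*airyai(y) + C3*airybi(y), y)


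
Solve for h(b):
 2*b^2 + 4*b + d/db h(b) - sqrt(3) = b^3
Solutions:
 h(b) = C1 + b^4/4 - 2*b^3/3 - 2*b^2 + sqrt(3)*b


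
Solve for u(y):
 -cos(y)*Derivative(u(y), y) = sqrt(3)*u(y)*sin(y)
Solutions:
 u(y) = C1*cos(y)^(sqrt(3))


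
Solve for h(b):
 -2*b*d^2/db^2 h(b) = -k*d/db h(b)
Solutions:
 h(b) = C1 + b^(re(k)/2 + 1)*(C2*sin(log(b)*Abs(im(k))/2) + C3*cos(log(b)*im(k)/2))


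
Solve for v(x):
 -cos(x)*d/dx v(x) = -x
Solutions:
 v(x) = C1 + Integral(x/cos(x), x)


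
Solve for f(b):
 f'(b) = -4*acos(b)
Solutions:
 f(b) = C1 - 4*b*acos(b) + 4*sqrt(1 - b^2)


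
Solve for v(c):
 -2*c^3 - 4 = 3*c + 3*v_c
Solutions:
 v(c) = C1 - c^4/6 - c^2/2 - 4*c/3


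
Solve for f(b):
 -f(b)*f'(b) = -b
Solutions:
 f(b) = -sqrt(C1 + b^2)
 f(b) = sqrt(C1 + b^2)


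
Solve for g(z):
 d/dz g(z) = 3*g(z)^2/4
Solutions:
 g(z) = -4/(C1 + 3*z)


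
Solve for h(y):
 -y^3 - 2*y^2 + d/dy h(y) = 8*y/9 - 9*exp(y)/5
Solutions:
 h(y) = C1 + y^4/4 + 2*y^3/3 + 4*y^2/9 - 9*exp(y)/5


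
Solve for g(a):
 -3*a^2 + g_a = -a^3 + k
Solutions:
 g(a) = C1 - a^4/4 + a^3 + a*k


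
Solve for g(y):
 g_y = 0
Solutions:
 g(y) = C1


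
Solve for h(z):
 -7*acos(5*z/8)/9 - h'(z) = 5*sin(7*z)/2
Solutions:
 h(z) = C1 - 7*z*acos(5*z/8)/9 + 7*sqrt(64 - 25*z^2)/45 + 5*cos(7*z)/14


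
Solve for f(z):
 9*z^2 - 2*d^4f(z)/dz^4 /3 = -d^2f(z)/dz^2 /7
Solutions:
 f(z) = C1 + C2*z + C3*exp(-sqrt(42)*z/14) + C4*exp(sqrt(42)*z/14) - 21*z^4/4 - 294*z^2


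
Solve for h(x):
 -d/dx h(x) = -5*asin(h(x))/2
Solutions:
 Integral(1/asin(_y), (_y, h(x))) = C1 + 5*x/2


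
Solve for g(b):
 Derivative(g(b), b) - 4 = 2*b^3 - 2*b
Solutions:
 g(b) = C1 + b^4/2 - b^2 + 4*b


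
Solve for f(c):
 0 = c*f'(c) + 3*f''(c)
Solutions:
 f(c) = C1 + C2*erf(sqrt(6)*c/6)


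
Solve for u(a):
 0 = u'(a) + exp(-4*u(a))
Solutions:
 u(a) = log(-I*(C1 - 4*a)^(1/4))
 u(a) = log(I*(C1 - 4*a)^(1/4))
 u(a) = log(-(C1 - 4*a)^(1/4))
 u(a) = log(C1 - 4*a)/4


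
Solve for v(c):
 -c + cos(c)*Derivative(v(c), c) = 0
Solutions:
 v(c) = C1 + Integral(c/cos(c), c)


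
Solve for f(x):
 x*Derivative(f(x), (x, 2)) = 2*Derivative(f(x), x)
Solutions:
 f(x) = C1 + C2*x^3


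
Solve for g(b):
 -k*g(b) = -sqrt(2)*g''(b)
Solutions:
 g(b) = C1*exp(-2^(3/4)*b*sqrt(k)/2) + C2*exp(2^(3/4)*b*sqrt(k)/2)


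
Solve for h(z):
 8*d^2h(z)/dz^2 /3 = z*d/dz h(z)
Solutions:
 h(z) = C1 + C2*erfi(sqrt(3)*z/4)


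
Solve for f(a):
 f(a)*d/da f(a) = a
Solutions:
 f(a) = -sqrt(C1 + a^2)
 f(a) = sqrt(C1 + a^2)


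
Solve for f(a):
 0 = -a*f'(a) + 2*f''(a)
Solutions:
 f(a) = C1 + C2*erfi(a/2)


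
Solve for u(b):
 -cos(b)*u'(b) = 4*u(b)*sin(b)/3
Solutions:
 u(b) = C1*cos(b)^(4/3)


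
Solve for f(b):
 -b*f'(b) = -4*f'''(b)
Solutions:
 f(b) = C1 + Integral(C2*airyai(2^(1/3)*b/2) + C3*airybi(2^(1/3)*b/2), b)


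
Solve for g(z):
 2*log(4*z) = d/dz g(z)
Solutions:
 g(z) = C1 + 2*z*log(z) - 2*z + z*log(16)


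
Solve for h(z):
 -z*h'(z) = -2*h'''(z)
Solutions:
 h(z) = C1 + Integral(C2*airyai(2^(2/3)*z/2) + C3*airybi(2^(2/3)*z/2), z)


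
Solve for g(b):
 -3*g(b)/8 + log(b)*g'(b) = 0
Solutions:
 g(b) = C1*exp(3*li(b)/8)


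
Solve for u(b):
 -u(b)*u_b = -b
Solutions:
 u(b) = -sqrt(C1 + b^2)
 u(b) = sqrt(C1 + b^2)


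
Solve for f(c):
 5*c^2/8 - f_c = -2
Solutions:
 f(c) = C1 + 5*c^3/24 + 2*c


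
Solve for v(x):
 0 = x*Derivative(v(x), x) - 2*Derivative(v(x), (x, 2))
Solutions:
 v(x) = C1 + C2*erfi(x/2)


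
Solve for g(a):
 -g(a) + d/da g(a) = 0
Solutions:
 g(a) = C1*exp(a)


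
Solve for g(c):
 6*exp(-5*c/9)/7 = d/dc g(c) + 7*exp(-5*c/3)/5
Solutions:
 g(c) = C1 + 21*exp(-5*c/3)/25 - 54*exp(-5*c/9)/35


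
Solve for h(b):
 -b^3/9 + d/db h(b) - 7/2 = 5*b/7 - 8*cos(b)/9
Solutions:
 h(b) = C1 + b^4/36 + 5*b^2/14 + 7*b/2 - 8*sin(b)/9


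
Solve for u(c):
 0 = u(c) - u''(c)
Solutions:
 u(c) = C1*exp(-c) + C2*exp(c)


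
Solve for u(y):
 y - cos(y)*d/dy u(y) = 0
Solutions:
 u(y) = C1 + Integral(y/cos(y), y)


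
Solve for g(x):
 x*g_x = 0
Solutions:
 g(x) = C1


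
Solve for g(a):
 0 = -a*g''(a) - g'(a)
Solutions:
 g(a) = C1 + C2*log(a)


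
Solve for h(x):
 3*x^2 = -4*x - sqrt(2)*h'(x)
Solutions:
 h(x) = C1 - sqrt(2)*x^3/2 - sqrt(2)*x^2


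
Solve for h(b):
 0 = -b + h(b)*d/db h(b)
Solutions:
 h(b) = -sqrt(C1 + b^2)
 h(b) = sqrt(C1 + b^2)


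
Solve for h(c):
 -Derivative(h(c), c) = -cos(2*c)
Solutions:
 h(c) = C1 + sin(2*c)/2


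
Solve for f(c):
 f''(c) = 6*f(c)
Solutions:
 f(c) = C1*exp(-sqrt(6)*c) + C2*exp(sqrt(6)*c)


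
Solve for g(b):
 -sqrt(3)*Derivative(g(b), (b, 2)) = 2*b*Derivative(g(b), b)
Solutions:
 g(b) = C1 + C2*erf(3^(3/4)*b/3)


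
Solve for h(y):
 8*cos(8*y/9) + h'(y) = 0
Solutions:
 h(y) = C1 - 9*sin(8*y/9)


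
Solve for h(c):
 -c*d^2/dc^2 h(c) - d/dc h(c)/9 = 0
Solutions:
 h(c) = C1 + C2*c^(8/9)


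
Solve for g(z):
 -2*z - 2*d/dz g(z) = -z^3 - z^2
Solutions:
 g(z) = C1 + z^4/8 + z^3/6 - z^2/2


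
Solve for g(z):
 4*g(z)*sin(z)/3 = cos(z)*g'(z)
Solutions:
 g(z) = C1/cos(z)^(4/3)


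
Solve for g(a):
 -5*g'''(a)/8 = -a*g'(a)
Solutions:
 g(a) = C1 + Integral(C2*airyai(2*5^(2/3)*a/5) + C3*airybi(2*5^(2/3)*a/5), a)


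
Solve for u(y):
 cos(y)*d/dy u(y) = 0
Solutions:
 u(y) = C1


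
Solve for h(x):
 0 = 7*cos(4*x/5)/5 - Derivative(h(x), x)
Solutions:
 h(x) = C1 + 7*sin(4*x/5)/4


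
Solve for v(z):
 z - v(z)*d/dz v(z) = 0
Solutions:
 v(z) = -sqrt(C1 + z^2)
 v(z) = sqrt(C1 + z^2)


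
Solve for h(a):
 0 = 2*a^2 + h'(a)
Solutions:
 h(a) = C1 - 2*a^3/3


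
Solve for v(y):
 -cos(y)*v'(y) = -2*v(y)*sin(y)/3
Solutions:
 v(y) = C1/cos(y)^(2/3)


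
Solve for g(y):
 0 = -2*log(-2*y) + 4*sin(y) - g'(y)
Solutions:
 g(y) = C1 - 2*y*log(-y) - 2*y*log(2) + 2*y - 4*cos(y)


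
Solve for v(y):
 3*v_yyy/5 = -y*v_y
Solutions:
 v(y) = C1 + Integral(C2*airyai(-3^(2/3)*5^(1/3)*y/3) + C3*airybi(-3^(2/3)*5^(1/3)*y/3), y)


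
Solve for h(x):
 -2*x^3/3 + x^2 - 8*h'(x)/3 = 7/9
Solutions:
 h(x) = C1 - x^4/16 + x^3/8 - 7*x/24


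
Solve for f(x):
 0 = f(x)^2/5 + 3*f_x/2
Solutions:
 f(x) = 15/(C1 + 2*x)


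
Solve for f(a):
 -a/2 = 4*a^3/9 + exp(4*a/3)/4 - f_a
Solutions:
 f(a) = C1 + a^4/9 + a^2/4 + 3*exp(4*a/3)/16


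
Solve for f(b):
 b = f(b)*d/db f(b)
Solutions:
 f(b) = -sqrt(C1 + b^2)
 f(b) = sqrt(C1 + b^2)


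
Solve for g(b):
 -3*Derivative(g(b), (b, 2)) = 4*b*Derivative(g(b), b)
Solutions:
 g(b) = C1 + C2*erf(sqrt(6)*b/3)


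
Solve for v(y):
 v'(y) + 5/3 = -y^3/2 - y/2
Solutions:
 v(y) = C1 - y^4/8 - y^2/4 - 5*y/3


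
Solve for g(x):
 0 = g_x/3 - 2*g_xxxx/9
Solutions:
 g(x) = C1 + C4*exp(2^(2/3)*3^(1/3)*x/2) + (C2*sin(2^(2/3)*3^(5/6)*x/4) + C3*cos(2^(2/3)*3^(5/6)*x/4))*exp(-2^(2/3)*3^(1/3)*x/4)


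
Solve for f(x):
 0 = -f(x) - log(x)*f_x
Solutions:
 f(x) = C1*exp(-li(x))


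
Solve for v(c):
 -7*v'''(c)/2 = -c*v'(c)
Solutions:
 v(c) = C1 + Integral(C2*airyai(2^(1/3)*7^(2/3)*c/7) + C3*airybi(2^(1/3)*7^(2/3)*c/7), c)
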